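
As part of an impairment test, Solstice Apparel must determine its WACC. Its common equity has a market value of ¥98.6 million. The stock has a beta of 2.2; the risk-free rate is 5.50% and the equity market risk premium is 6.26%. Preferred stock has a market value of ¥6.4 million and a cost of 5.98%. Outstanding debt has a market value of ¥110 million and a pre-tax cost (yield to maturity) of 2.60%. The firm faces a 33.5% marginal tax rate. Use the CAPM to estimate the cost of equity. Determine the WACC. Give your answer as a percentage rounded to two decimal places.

Cost of equity via CAPM: Re = 5.5% + 2.2 × 6.26% = 19.2720%.
Total capital V = 98.6 + 6.4 + 110 = 215.
Equity: weight = 98.6/215 = 0.4586; cost = 19.272%.
Preferred: weight = 6.4/215 = 0.0298; cost = 5.98%.
Debt: weight = 110/215 = 0.5116; after-tax cost = 2.6% × (1 − 33.5%) = 1.7290%.
WACC = 0.4586 × 19.2720% + 0.0298 × 5.9800% + 0.5116 × 1.7290% = 9.9008%.

9.90%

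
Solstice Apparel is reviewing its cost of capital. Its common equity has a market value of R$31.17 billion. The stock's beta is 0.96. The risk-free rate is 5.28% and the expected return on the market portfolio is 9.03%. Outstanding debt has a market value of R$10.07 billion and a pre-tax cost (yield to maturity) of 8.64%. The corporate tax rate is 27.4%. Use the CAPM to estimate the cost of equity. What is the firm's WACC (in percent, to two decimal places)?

Market risk premium = 9.03% − 5.28% = 3.75%.
Cost of equity via CAPM: Re = 5.28% + 0.96 × 3.75% = 8.8800%.
Total capital V = 31.17 + 10.07 = 41.24.
Equity: weight = 31.17/41.24 = 0.7558; cost = 8.88%.
Debt: weight = 10.07/41.24 = 0.2442; after-tax cost = 8.64% × (1 − 27.4%) = 6.2726%.
WACC = 0.7558 × 8.8800% + 0.2442 × 6.2726% = 8.2433%.

8.24%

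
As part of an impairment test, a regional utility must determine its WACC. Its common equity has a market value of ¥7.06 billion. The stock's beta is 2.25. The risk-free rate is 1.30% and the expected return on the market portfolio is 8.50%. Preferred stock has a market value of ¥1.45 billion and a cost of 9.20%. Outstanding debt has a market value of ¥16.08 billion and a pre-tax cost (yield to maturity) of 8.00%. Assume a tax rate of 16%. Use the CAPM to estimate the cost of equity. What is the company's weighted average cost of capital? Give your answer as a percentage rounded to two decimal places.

9.96%

Market risk premium = 8.5% − 1.3% = 7.2%.
Cost of equity via CAPM: Re = 1.3% + 2.25 × 7.2% = 17.5000%.
Total capital V = 7.06 + 1.45 + 16.08 = 24.59.
Equity: weight = 7.06/24.59 = 0.2871; cost = 17.5%.
Preferred: weight = 1.45/24.59 = 0.0590; cost = 9.2%.
Debt: weight = 16.08/24.59 = 0.6539; after-tax cost = 8% × (1 − 16%) = 6.7200%.
WACC = 0.2871 × 17.5000% + 0.0590 × 9.2000% + 0.6539 × 6.7200% = 9.9613%.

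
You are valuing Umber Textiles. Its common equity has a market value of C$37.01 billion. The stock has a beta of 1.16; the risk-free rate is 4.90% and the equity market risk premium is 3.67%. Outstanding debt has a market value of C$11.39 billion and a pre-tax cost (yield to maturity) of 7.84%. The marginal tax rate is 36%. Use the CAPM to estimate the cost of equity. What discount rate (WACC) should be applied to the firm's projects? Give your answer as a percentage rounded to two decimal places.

8.18%

Cost of equity via CAPM: Re = 4.9% + 1.16 × 3.67% = 9.1572%.
Total capital V = 37.01 + 11.39 = 48.4.
Equity: weight = 37.01/48.4 = 0.7647; cost = 9.1572%.
Debt: weight = 11.39/48.4 = 0.2353; after-tax cost = 7.84% × (1 − 36%) = 5.0176%.
WACC = 0.7647 × 9.1572% + 0.2353 × 5.0176% = 8.1830%.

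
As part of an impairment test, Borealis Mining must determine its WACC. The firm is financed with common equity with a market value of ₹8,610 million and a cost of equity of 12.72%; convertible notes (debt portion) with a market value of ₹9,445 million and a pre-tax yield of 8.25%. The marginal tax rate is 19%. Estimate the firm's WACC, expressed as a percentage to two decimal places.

Total capital V = 8610 + 9445 = 18055.
Equity: weight = 8610/18055 = 0.4769; cost = 12.72%.
Convertible notes (debt portion): weight = 9445/18055 = 0.5231; after-tax cost = 8.25% × (1 − 19%) = 6.6825%.
WACC = 0.4769 × 12.7200% + 0.5231 × 6.6825% = 9.5616%.

9.56%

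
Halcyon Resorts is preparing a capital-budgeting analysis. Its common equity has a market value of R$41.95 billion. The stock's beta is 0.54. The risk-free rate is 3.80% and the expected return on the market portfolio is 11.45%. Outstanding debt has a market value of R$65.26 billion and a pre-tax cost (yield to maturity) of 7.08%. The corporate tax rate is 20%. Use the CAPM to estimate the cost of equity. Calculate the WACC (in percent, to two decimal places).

Market risk premium = 11.45% − 3.8% = 7.65%.
Cost of equity via CAPM: Re = 3.8% + 0.54 × 7.65% = 7.9310%.
Total capital V = 41.95 + 65.26 = 107.21.
Equity: weight = 41.95/107.21 = 0.3913; cost = 7.931%.
Debt: weight = 65.26/107.21 = 0.6087; after-tax cost = 7.08% × (1 − 20%) = 5.6640%.
WACC = 0.3913 × 7.9310% + 0.6087 × 5.6640% = 6.5511%.

6.55%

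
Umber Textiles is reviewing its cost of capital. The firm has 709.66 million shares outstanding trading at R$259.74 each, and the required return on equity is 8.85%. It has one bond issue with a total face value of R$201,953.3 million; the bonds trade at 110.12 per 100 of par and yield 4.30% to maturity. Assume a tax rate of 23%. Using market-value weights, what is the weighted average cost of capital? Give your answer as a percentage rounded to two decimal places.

Market value of equity E = 259.74 × 709.66m = 184327.0884m. Market value of debt D = 201953.3m × 110.12/100 = 222390.97396m.
Total capital V = 184327.0884 + 222390.97396 = 406718.06236.
Equity: weight = 184327.0884/406718.06236 = 0.4532; cost = 8.85%.
Bonds outstanding: weight = 222390.97396/406718.06236 = 0.5468; after-tax cost = 4.3% × (1 − 23%) = 3.3110%.
WACC = 0.4532 × 8.8500% + 0.5468 × 3.3110% = 5.8213%.

5.82%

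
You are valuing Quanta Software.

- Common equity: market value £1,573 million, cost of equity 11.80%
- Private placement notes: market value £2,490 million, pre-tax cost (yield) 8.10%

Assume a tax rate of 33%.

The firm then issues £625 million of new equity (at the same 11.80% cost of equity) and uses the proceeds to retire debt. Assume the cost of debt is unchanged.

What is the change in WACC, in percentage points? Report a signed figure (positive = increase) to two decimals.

Current WACC:
Total capital V = 1573 + 2490 = 4063.
Equity: weight = 1573/4063 = 0.3872; cost = 11.8%.
Private placement notes: weight = 2490/4063 = 0.6128; after-tax cost = 8.1% × (1 − 33%) = 5.4270%.
WACC = 0.3872 × 11.8000% + 0.6128 × 5.4270% = 7.8943%.
After the change:
Total capital V = 2198 + 1865 = 4063.
Equity: weight = 2198/4063 = 0.5410; cost = 11.8%.
Private placement notes: weight = 1865/4063 = 0.4590; after-tax cost = 8.1% × (1 − 33%) = 5.4270%.
WACC = 0.5410 × 11.8000% + 0.4590 × 5.4270% = 8.8747%.
Change in WACC = 8.8747% − 7.8943% = 0.9803 pp.

+0.98 pp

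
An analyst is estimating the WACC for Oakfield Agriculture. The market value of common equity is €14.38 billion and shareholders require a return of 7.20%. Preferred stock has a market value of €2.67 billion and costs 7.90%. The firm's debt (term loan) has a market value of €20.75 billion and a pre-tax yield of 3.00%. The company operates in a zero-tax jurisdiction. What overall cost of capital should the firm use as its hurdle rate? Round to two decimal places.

Total capital V = 14.38 + 2.67 + 20.75 = 37.8.
Equity: weight = 14.38/37.8 = 0.3804; cost = 7.2%.
Preferred: weight = 2.67/37.8 = 0.0706; cost = 7.9%.
Term loan: weight = 20.75/37.8 = 0.5489; after-tax cost = 3% × (1 − 0%) = 3.0000%.
WACC = 0.3804 × 7.2000% + 0.0706 × 7.9000% + 0.5489 × 3.0000% = 4.9439%.

4.94%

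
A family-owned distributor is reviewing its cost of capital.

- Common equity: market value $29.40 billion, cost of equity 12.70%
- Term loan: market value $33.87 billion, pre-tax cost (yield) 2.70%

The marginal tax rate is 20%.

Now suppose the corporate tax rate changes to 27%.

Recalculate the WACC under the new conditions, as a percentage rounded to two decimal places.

After the change:
Total capital V = 29.4 + 33.87 = 63.27.
Equity: weight = 29.4/63.27 = 0.4647; cost = 12.7%.
Term loan: weight = 33.87/63.27 = 0.5353; after-tax cost = 2.7% × (1 − 27%) = 1.9710%.
WACC = 0.4647 × 12.7000% + 0.5353 × 1.9710% = 6.9565%.

6.96%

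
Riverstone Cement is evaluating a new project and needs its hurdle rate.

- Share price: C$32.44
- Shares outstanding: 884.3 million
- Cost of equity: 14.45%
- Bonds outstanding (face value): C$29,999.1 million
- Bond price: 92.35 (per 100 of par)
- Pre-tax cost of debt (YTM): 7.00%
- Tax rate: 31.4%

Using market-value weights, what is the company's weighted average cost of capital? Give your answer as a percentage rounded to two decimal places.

9.71%

Market value of equity E = 32.44 × 884.3m = 28686.692m. Market value of debt D = 29999.1m × 92.35/100 = 27704.16885m.
Total capital V = 28686.692 + 27704.16885 = 56390.86085.
Equity: weight = 28686.692/56390.86085 = 0.5087; cost = 14.45%.
Bonds outstanding: weight = 27704.16885/56390.86085 = 0.4913; after-tax cost = 7% × (1 − 31.4%) = 4.8020%.
WACC = 0.5087 × 14.4500% + 0.4913 × 4.8020% = 9.7101%.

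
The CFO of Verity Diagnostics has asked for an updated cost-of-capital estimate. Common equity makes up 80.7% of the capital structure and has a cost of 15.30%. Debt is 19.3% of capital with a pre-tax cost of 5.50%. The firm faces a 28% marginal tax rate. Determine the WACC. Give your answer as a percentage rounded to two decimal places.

After-tax cost of debt = 5.5% × (1 − 28%) = 3.9600%.
WACC = 0.807 × 15.3000% + 0.193 × 3.9600% = 13.1114%.

13.11%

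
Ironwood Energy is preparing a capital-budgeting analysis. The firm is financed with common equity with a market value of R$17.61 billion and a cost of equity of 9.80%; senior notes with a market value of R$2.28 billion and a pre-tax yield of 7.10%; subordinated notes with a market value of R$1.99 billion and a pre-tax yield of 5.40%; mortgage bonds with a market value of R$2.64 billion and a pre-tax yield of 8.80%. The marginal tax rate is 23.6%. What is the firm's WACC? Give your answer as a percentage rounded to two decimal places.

Total capital V = 17.61 + 2.28 + 1.99 + 2.64 = 24.52.
Equity: weight = 17.61/24.52 = 0.7182; cost = 9.8%.
Senior notes: weight = 2.28/24.52 = 0.0930; after-tax cost = 7.1% × (1 − 23.6%) = 5.4244%.
Subordinated notes: weight = 1.99/24.52 = 0.0812; after-tax cost = 5.4% × (1 − 23.6%) = 4.1256%.
Mortgage bonds: weight = 2.64/24.52 = 0.1077; after-tax cost = 8.8% × (1 − 23.6%) = 6.7232%.
WACC = 0.7182 × 9.8000% + 0.0930 × 5.4244% + 0.0812 × 4.1256% + 0.1077 × 6.7232% = 8.6013%.

8.60%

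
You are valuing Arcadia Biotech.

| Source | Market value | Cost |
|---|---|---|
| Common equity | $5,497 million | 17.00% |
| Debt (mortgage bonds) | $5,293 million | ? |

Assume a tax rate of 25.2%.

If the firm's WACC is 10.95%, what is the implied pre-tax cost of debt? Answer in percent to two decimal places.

Total capital V = 5497 + 5293 = 10790.
Equity weight = 5497/10790 = 0.5095.
Mortgage bonds weight = 5293/10790 = 0.4905.
Equity contribution = 0.5095 × 17% = 8.6607%.
Remaining for debt = 10.95% − 8.6607% = 2.2893%.
Rd × (1 − 25.2%) × 0.4905 = 2.2893%  ⇒  Rd = 6.2391%.

6.24%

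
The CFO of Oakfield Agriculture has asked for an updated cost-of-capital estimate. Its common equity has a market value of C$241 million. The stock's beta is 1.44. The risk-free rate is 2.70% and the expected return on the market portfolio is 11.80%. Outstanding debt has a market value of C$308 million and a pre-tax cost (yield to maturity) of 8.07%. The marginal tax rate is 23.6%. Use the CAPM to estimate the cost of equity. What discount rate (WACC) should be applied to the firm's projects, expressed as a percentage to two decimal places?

10.40%

Market risk premium = 11.8% − 2.7% = 9.1%.
Cost of equity via CAPM: Re = 2.7% + 1.44 × 9.1% = 15.8040%.
Total capital V = 241 + 308 = 549.
Equity: weight = 241/549 = 0.4390; cost = 15.804%.
Debt: weight = 308/549 = 0.5610; after-tax cost = 8.07% × (1 − 23.6%) = 6.1655%.
WACC = 0.4390 × 15.8040% + 0.5610 × 6.1655% = 10.3966%.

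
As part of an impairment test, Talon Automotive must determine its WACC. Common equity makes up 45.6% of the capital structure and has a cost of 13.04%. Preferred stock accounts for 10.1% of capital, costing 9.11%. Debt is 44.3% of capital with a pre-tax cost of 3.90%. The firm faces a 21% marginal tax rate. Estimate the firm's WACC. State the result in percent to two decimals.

After-tax cost of debt = 3.9% × (1 − 21%) = 3.0810%.
WACC = 0.456 × 13.0400% + 0.101 × 9.1100% + 0.443 × 3.0810% = 8.2312%.

8.23%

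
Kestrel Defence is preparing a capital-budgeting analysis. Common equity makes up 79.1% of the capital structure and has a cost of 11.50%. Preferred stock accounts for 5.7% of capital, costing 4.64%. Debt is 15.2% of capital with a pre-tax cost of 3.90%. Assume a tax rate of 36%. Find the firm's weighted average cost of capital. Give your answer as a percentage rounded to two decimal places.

After-tax cost of debt = 3.9% × (1 − 36%) = 2.4960%.
WACC = 0.791 × 11.5000% + 0.057 × 4.6400% + 0.152 × 2.4960% = 9.7404%.

9.74%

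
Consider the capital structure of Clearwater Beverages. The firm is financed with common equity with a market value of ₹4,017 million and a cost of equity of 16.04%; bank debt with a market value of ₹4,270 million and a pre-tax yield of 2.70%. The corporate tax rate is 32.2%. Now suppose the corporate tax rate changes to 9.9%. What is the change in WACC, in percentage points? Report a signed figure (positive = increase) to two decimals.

+0.31 pp

Current WACC:
Total capital V = 4017 + 4270 = 8287.
Equity: weight = 4017/8287 = 0.4847; cost = 16.04%.
Bank debt: weight = 4270/8287 = 0.5153; after-tax cost = 2.7% × (1 − 32.2%) = 1.8306%.
WACC = 0.4847 × 16.0400% + 0.5153 × 1.8306% = 8.7184%.
After the change:
Total capital V = 4017 + 4270 = 8287.
Equity: weight = 4017/8287 = 0.4847; cost = 16.04%.
Bank debt: weight = 4270/8287 = 0.5153; after-tax cost = 2.7% × (1 − 9.9%) = 2.4327%.
WACC = 0.4847 × 16.0400% + 0.5153 × 2.4327% = 9.0286%.
Change in WACC = 9.0286% − 8.7184% = 0.3102 pp.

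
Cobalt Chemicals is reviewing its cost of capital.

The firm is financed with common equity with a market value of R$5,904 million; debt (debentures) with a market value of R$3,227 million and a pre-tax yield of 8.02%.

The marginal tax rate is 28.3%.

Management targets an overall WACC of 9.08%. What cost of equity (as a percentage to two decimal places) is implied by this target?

Total capital V = 5904 + 3227 = 9131.
Equity weight = 5904/9131 = 0.6466.
Debentures weight = 3227/9131 = 0.3534.
Debt contribution = 0.3534 × 8.02% × (1 − 28.3%) = 2.0322%.
Required equity contribution = 9.08% − 2.0322% = 7.0478%.
Re = 7.0478% / 0.6466 = 10.8999%.

10.90%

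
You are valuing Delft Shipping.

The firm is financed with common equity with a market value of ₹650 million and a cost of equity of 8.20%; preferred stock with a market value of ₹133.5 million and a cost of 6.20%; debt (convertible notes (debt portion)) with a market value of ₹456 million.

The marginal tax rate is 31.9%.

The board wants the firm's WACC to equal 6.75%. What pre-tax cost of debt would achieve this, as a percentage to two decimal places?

7.11%

Total capital V = 650 + 133.5 + 456 = 1239.5.
Equity weight = 650/1239.5 = 0.5244.
Preferred weight = 133.5/1239.5 = 0.1077.
Convertible notes (debt portion) weight = 456/1239.5 = 0.3679.
Equity contribution = 0.5244 × 8.2% = 4.3001%.
Preferred contribution = 0.1077 × 6.2% = 0.6678%.
Remaining for debt = 6.75% − 4.9679% = 1.7821%.
Rd × (1 − 31.9%) × 0.3679 = 1.7821%  ⇒  Rd = 7.1133%.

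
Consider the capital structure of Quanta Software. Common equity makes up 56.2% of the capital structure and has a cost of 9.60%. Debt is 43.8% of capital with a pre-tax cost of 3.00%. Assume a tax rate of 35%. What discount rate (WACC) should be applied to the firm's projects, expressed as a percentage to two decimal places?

After-tax cost of debt = 3% × (1 − 35%) = 1.9500%.
WACC = 0.562 × 9.6000% + 0.438 × 1.9500% = 6.2493%.

6.25%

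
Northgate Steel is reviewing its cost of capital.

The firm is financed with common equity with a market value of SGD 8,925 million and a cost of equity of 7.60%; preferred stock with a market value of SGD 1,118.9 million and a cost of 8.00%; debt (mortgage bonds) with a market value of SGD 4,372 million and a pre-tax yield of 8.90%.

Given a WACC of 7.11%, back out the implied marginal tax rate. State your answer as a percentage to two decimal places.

33.91%

Total capital V = 8925 + 1118.9 + 4372 = 14415.9.
Equity weight = 8925/14415.9 = 0.6191.
Preferred weight = 1118.9/14415.9 = 0.0776.
Mortgage bonds weight = 4372/14415.9 = 0.3033.
Equity contribution = 0.6191 × 7.6% = 4.7052%.
Preferred contribution = 0.0776 × 8% = 0.6209%.
Debt contribution must be 7.11% − 5.3261% = 1.7839%.
0.3033 × 8.9% × (1 − T) = 1.7839%  ⇒  (1 − T) = 0.6609.
T = 33.9108%.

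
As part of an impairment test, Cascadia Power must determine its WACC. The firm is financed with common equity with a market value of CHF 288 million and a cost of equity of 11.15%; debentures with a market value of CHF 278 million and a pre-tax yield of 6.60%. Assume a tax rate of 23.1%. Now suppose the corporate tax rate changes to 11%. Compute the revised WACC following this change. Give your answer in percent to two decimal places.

8.56%

After the change:
Total capital V = 288 + 278 = 566.
Equity: weight = 288/566 = 0.5088; cost = 11.15%.
Debentures: weight = 278/566 = 0.4912; after-tax cost = 6.6% × (1 − 11%) = 5.8740%.
WACC = 0.5088 × 11.1500% + 0.4912 × 5.8740% = 8.5586%.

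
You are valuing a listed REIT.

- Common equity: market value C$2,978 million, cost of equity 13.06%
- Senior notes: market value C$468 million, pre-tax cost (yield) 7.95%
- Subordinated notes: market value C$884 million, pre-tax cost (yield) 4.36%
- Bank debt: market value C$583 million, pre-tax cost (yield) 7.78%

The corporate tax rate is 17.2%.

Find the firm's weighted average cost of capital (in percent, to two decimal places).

Total capital V = 2978 + 468 + 884 + 583 = 4913.
Equity: weight = 2978/4913 = 0.6061; cost = 13.06%.
Senior notes: weight = 468/4913 = 0.0953; after-tax cost = 7.95% × (1 − 17.2%) = 6.5826%.
Subordinated notes: weight = 884/4913 = 0.1799; after-tax cost = 4.36% × (1 − 17.2%) = 3.6101%.
Bank debt: weight = 583/4913 = 0.1187; after-tax cost = 7.78% × (1 − 17.2%) = 6.4418%.
WACC = 0.6061 × 13.0600% + 0.0953 × 6.5826% + 0.1799 × 3.6101% + 0.1187 × 6.4418% = 9.9573%.

9.96%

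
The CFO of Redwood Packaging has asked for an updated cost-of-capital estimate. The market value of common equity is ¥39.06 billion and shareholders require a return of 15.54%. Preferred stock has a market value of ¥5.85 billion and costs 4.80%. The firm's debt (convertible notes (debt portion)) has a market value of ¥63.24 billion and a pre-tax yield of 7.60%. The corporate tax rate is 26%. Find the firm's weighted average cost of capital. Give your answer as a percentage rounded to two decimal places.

Total capital V = 39.06 + 5.85 + 63.24 = 108.15.
Equity: weight = 39.06/108.15 = 0.3612; cost = 15.54%.
Preferred: weight = 5.85/108.15 = 0.0541; cost = 4.8%.
Convertible notes (debt portion): weight = 63.24/108.15 = 0.5847; after-tax cost = 7.6% × (1 − 26%) = 5.6240%.
WACC = 0.3612 × 15.5400% + 0.0541 × 4.8000% + 0.5847 × 5.6240% = 9.1607%.

9.16%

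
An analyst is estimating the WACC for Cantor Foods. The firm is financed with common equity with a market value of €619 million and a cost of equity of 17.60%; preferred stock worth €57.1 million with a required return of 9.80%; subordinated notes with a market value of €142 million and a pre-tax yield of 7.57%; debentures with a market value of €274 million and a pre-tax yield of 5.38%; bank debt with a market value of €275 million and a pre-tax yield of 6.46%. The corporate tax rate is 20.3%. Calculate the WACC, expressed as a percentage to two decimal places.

10.90%

Total capital V = 619 + 57.1 + 142 + 274 + 275 = 1367.1.
Equity: weight = 619/1367.1 = 0.4528; cost = 17.6%.
Preferred: weight = 57.1/1367.1 = 0.0418; cost = 9.8%.
Subordinated notes: weight = 142/1367.1 = 0.1039; after-tax cost = 7.57% × (1 − 20.3%) = 6.0333%.
Debentures: weight = 274/1367.1 = 0.2004; after-tax cost = 5.38% × (1 − 20.3%) = 4.2879%.
Bank debt: weight = 275/1367.1 = 0.2012; after-tax cost = 6.46% × (1 − 20.3%) = 5.1486%.
WACC = 0.4528 × 17.6000% + 0.0418 × 9.8000% + 0.1039 × 6.0333% + 0.2004 × 4.2879% + 0.2012 × 5.1486% = 10.9000%.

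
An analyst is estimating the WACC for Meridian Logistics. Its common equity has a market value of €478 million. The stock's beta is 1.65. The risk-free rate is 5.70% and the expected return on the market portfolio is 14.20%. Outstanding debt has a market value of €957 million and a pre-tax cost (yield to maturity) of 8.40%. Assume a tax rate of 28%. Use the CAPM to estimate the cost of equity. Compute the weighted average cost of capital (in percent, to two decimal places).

Market risk premium = 14.2% − 5.7% = 8.5%.
Cost of equity via CAPM: Re = 5.7% + 1.65 × 8.5% = 19.7250%.
Total capital V = 478 + 957 = 1435.
Equity: weight = 478/1435 = 0.3331; cost = 19.725%.
Debt: weight = 957/1435 = 0.6669; after-tax cost = 8.4% × (1 − 28%) = 6.0480%.
WACC = 0.3331 × 19.7250% + 0.6669 × 6.0480% = 10.6038%.

10.60%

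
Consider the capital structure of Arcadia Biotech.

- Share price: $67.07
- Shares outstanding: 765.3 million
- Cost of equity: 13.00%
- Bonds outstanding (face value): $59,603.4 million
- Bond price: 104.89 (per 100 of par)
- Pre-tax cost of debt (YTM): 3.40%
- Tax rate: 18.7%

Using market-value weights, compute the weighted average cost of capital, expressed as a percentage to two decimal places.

Market value of equity E = 67.07 × 765.3m = 51328.671m. Market value of debt D = 59603.4m × 104.89/100 = 62518.00626m.
Total capital V = 51328.671 + 62518.00626 = 113846.67726.
Equity: weight = 51328.671/113846.67726 = 0.4509; cost = 13%.
Bonds outstanding: weight = 62518.00626/113846.67726 = 0.5491; after-tax cost = 3.4% × (1 − 18.7%) = 2.7642%.
WACC = 0.4509 × 13.0000% + 0.5491 × 2.7642% = 7.3791%.

7.38%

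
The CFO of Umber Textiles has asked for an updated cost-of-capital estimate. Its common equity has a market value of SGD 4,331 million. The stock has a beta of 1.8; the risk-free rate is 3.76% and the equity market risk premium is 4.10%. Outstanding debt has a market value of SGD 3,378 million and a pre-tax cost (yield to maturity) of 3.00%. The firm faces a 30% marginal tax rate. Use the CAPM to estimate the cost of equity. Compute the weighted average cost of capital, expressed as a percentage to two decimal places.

7.18%

Cost of equity via CAPM: Re = 3.76% + 1.8 × 4.1% = 11.1400%.
Total capital V = 4331 + 3378 = 7709.
Equity: weight = 4331/7709 = 0.5618; cost = 11.14%.
Debt: weight = 3378/7709 = 0.4382; after-tax cost = 3% × (1 − 30%) = 2.1000%.
WACC = 0.5618 × 11.1400% + 0.4382 × 2.1000% = 7.1788%.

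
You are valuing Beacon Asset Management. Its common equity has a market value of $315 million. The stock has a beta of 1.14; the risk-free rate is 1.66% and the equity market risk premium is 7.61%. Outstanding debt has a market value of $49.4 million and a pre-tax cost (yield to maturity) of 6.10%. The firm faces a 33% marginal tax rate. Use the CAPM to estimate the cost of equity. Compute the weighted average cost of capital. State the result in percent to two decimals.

Cost of equity via CAPM: Re = 1.66% + 1.14 × 7.61% = 10.3354%.
Total capital V = 315 + 49.4 = 364.4.
Equity: weight = 315/364.4 = 0.8644; cost = 10.3354%.
Debt: weight = 49.4/364.4 = 0.1356; after-tax cost = 6.1% × (1 − 33%) = 4.0870%.
WACC = 0.8644 × 10.3354% + 0.1356 × 4.0870% = 9.4883%.

9.49%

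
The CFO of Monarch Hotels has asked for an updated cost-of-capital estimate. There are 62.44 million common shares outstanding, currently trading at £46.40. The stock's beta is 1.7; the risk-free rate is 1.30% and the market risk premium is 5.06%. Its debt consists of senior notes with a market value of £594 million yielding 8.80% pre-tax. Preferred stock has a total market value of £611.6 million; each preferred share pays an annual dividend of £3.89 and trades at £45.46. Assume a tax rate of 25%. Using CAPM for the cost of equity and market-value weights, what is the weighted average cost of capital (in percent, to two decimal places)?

Cost of equity via CAPM: Re = 1.3% + 1.7 × 5.06% = 9.9020%.
Cost of preferred: Rp = 3.89 / 45.46 = 8.5570%.
Market value of equity E = 46.4 × 62.44m = 2897.216m.
Total capital V = 2897.216 + 611.6 + 594 = 4102.816.
Equity: weight = 2897.216/4102.816 = 0.7062; cost = 9.902%.
Preferred: weight = 611.6/4102.816 = 0.1491; cost = 8.557%.
Senior notes: weight = 594/4102.816 = 0.1448; after-tax cost = 8.8% × (1 − 25%) = 6.6000%.
WACC = 0.7062 × 9.9020% + 0.1491 × 8.5570% + 0.1448 × 6.6000% = 9.2234%.

9.22%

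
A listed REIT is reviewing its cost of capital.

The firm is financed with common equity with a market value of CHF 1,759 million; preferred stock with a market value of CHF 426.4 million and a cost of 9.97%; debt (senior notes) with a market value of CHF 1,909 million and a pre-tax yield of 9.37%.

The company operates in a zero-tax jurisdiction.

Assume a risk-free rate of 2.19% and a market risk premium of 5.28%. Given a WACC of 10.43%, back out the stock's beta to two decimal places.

1.80

Total capital V = 1759 + 426.4 + 1909 = 4094.4.
Equity weight = 1759/4094.4 = 0.4296.
Preferred weight = 426.4/4094.4 = 0.1041.
Senior notes weight = 1909/4094.4 = 0.4662.
Debt contribution = 0.4662 × 9.37% × (1 − 0%) = 4.3687%.
Preferred contribution = 0.1041 × 9.97% = 1.0383%.
Required equity contribution = 10.43% − 5.4070% = 5.0230%  ⇒  Re = 11.6919%.
CAPM: 11.6919% = 2.19% + β × 5.28%  ⇒  β = 1.7996.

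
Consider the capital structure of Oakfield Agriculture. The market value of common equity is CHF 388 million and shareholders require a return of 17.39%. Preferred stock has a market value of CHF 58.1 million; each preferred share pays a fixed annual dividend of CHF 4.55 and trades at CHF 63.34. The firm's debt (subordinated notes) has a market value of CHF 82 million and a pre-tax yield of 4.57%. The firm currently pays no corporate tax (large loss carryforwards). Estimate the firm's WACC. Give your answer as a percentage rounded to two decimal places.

Cost of preferred: Rp = 4.55 / 63.34 = 7.1835%.
Total capital V = 388 + 58.1 + 82 = 528.1.
Equity: weight = 388/528.1 = 0.7347; cost = 17.39%.
Preferred: weight = 58.1/528.1 = 0.1100; cost = 7.1835%.
Subordinated notes: weight = 82/528.1 = 0.1553; after-tax cost = 4.57% × (1 − 0%) = 4.5700%.
WACC = 0.7347 × 17.3900% + 0.1100 × 7.1835% + 0.1553 × 4.5700% = 14.2765%.

14.28%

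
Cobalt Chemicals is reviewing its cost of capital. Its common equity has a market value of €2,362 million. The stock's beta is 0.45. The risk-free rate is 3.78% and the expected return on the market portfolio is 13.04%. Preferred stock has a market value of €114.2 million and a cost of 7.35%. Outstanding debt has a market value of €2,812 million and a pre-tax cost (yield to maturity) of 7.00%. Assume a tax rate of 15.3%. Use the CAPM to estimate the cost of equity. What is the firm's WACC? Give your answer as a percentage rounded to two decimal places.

6.86%

Market risk premium = 13.04% − 3.78% = 9.26%.
Cost of equity via CAPM: Re = 3.78% + 0.45 × 9.26% = 7.9470%.
Total capital V = 2362 + 114.2 + 2812 = 5288.2.
Equity: weight = 2362/5288.2 = 0.4467; cost = 7.947%.
Preferred: weight = 114.2/5288.2 = 0.0216; cost = 7.35%.
Debt: weight = 2812/5288.2 = 0.5317; after-tax cost = 7% × (1 − 15.3%) = 5.9290%.
WACC = 0.4467 × 7.9470% + 0.0216 × 7.3500% + 0.5317 × 5.9290% = 6.8610%.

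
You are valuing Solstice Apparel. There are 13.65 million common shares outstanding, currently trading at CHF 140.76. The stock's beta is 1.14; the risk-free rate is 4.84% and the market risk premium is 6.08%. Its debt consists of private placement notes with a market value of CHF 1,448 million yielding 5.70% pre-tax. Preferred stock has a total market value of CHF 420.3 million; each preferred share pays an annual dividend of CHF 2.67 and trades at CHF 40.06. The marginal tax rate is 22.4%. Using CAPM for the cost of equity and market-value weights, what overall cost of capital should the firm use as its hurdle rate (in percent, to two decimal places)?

Cost of equity via CAPM: Re = 4.84% + 1.14 × 6.08% = 11.7712%.
Cost of preferred: Rp = 2.67 / 40.06 = 6.6650%.
Market value of equity E = 140.76 × 13.65m = 1921.374m.
Total capital V = 1921.374 + 420.3 + 1448 = 3789.674.
Equity: weight = 1921.374/3789.674 = 0.5070; cost = 11.7712%.
Preferred: weight = 420.3/3789.674 = 0.1109; cost = 6.665%.
Private placement notes: weight = 1448/3789.674 = 0.3821; after-tax cost = 5.7% × (1 − 22.4%) = 4.4232%.
WACC = 0.5070 × 11.7712% + 0.1109 × 6.6650% + 0.3821 × 4.4232% = 8.3973%.

8.40%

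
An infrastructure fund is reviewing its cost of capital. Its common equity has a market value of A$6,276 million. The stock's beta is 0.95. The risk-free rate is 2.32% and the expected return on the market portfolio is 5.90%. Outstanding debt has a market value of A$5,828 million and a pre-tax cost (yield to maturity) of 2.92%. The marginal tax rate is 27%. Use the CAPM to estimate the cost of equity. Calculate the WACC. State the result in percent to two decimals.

Market risk premium = 5.9% − 2.32% = 3.58%.
Cost of equity via CAPM: Re = 2.32% + 0.95 × 3.58% = 5.7210%.
Total capital V = 6276 + 5828 = 12104.
Equity: weight = 6276/12104 = 0.5185; cost = 5.721%.
Debt: weight = 5828/12104 = 0.4815; after-tax cost = 2.92% × (1 − 27%) = 2.1316%.
WACC = 0.5185 × 5.7210% + 0.4815 × 2.1316% = 3.9927%.

3.99%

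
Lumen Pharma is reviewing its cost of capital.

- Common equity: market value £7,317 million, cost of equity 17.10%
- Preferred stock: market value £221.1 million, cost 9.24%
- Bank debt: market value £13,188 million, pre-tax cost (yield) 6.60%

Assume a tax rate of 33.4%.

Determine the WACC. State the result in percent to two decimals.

Total capital V = 7317 + 221.1 + 13188 = 20726.1.
Equity: weight = 7317/20726.1 = 0.3530; cost = 17.1%.
Preferred: weight = 221.1/20726.1 = 0.0107; cost = 9.24%.
Bank debt: weight = 13188/20726.1 = 0.6363; after-tax cost = 6.6% × (1 − 33.4%) = 4.3956%.
WACC = 0.3530 × 17.1000% + 0.0107 × 9.2400% + 0.6363 × 4.3956% = 8.9324%.

8.93%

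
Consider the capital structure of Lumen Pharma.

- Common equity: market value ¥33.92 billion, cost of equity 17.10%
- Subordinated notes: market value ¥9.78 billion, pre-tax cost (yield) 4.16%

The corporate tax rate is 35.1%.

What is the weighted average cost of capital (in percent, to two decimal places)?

13.88%

Total capital V = 33.92 + 9.78 = 43.7.
Equity: weight = 33.92/43.7 = 0.7762; cost = 17.1%.
Subordinated notes: weight = 9.78/43.7 = 0.2238; after-tax cost = 4.16% × (1 − 35.1%) = 2.6998%.
WACC = 0.7762 × 17.1000% + 0.2238 × 2.6998% = 13.8773%.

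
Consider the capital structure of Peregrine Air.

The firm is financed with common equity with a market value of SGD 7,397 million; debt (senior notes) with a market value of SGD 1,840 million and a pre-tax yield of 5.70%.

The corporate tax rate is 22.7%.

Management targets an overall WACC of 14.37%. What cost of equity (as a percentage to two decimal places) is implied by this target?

16.85%

Total capital V = 7397 + 1840 = 9237.
Equity weight = 7397/9237 = 0.8008.
Senior notes weight = 1840/9237 = 0.1992.
Debt contribution = 0.1992 × 5.7% × (1 − 22.7%) = 0.8777%.
Required equity contribution = 14.37% − 0.8777% = 13.4923%.
Re = 13.4923% / 0.8008 = 16.8485%.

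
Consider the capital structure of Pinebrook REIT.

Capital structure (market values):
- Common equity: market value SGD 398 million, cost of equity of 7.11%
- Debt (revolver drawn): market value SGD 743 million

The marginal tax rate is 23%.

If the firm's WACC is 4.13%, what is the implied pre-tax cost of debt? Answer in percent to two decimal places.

Total capital V = 398 + 743 = 1141.
Equity weight = 398/1141 = 0.3488.
Revolver drawn weight = 743/1141 = 0.6512.
Equity contribution = 0.3488 × 7.11% = 2.4801%.
Remaining for debt = 4.13% − 2.4801% = 1.6499%.
Rd × (1 − 23%) × 0.6512 = 1.6499%  ⇒  Rd = 3.2905%.

3.29%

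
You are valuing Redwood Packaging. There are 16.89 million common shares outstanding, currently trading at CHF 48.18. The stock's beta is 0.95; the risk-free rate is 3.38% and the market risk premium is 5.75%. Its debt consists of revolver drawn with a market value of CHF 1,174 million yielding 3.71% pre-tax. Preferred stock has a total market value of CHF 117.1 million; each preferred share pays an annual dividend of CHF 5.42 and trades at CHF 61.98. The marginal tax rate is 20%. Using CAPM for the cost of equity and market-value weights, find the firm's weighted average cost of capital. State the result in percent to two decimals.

5.56%

Cost of equity via CAPM: Re = 3.38% + 0.95 × 5.75% = 8.8425%.
Cost of preferred: Rp = 5.42 / 61.98 = 8.7448%.
Market value of equity E = 48.18 × 16.89m = 813.7602m.
Total capital V = 813.7602 + 117.1 + 1174 = 2104.8602.
Equity: weight = 813.7602/2104.8602 = 0.3866; cost = 8.8425%.
Preferred: weight = 117.1/2104.8602 = 0.0556; cost = 8.7448%.
Revolver drawn: weight = 1174/2104.8602 = 0.5578; after-tax cost = 3.71% × (1 − 20%) = 2.9680%.
WACC = 0.3866 × 8.8425% + 0.0556 × 8.7448% + 0.5578 × 2.9680% = 5.5605%.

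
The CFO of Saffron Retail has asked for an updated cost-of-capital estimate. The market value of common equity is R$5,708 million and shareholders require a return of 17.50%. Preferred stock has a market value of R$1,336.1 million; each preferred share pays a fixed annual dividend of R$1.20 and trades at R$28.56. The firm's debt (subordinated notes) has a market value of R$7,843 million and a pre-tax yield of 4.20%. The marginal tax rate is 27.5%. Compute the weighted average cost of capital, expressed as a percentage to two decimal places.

Cost of preferred: Rp = 1.2 / 28.56 = 4.2017%.
Total capital V = 5708 + 1336.1 + 7843 = 14887.1.
Equity: weight = 5708/14887.1 = 0.3834; cost = 17.5%.
Preferred: weight = 1336.1/14887.1 = 0.0897; cost = 4.2017%.
Subordinated notes: weight = 7843/14887.1 = 0.5268; after-tax cost = 4.2% × (1 − 27.5%) = 3.0450%.
WACC = 0.3834 × 17.5000% + 0.0897 × 4.2017% + 0.5268 × 3.0450% = 8.6911%.

8.69%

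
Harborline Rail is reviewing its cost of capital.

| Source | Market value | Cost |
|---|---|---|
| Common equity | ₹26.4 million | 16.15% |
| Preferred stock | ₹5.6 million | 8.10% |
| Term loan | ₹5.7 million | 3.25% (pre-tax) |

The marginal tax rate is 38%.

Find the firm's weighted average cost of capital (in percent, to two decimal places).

12.82%

Total capital V = 26.4 + 5.6 + 5.7 = 37.7.
Equity: weight = 26.4/37.7 = 0.7003; cost = 16.15%.
Preferred: weight = 5.6/37.7 = 0.1485; cost = 8.1%.
Term loan: weight = 5.7/37.7 = 0.1512; after-tax cost = 3.25% × (1 − 38%) = 2.0150%.
WACC = 0.7003 × 16.1500% + 0.1485 × 8.1000% + 0.1512 × 2.0150% = 12.8171%.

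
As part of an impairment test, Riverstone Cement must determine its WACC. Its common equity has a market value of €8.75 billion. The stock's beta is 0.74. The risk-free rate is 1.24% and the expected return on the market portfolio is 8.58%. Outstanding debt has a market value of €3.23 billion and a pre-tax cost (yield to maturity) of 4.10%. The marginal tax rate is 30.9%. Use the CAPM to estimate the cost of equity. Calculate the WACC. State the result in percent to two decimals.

5.64%

Market risk premium = 8.58% − 1.24% = 7.34%.
Cost of equity via CAPM: Re = 1.24% + 0.74 × 7.34% = 6.6716%.
Total capital V = 8.75 + 3.23 = 11.98.
Equity: weight = 8.75/11.98 = 0.7304; cost = 6.6716%.
Debt: weight = 3.23/11.98 = 0.2696; after-tax cost = 4.1% × (1 − 30.9%) = 2.8331%.
WACC = 0.7304 × 6.6716% + 0.2696 × 2.8331% = 5.6367%.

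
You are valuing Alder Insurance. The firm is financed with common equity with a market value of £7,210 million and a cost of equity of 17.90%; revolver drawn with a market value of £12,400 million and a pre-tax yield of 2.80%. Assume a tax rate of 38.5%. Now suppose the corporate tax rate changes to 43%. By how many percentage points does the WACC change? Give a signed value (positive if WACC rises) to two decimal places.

Current WACC:
Total capital V = 7210 + 12400 = 19610.
Equity: weight = 7210/19610 = 0.3677; cost = 17.9%.
Revolver drawn: weight = 12400/19610 = 0.6323; after-tax cost = 2.8% × (1 − 38.5%) = 1.7220%.
WACC = 0.3677 × 17.9000% + 0.6323 × 1.7220% = 7.6702%.
After the change:
Total capital V = 7210 + 12400 = 19610.
Equity: weight = 7210/19610 = 0.3677; cost = 17.9%.
Revolver drawn: weight = 12400/19610 = 0.6323; after-tax cost = 2.8% × (1 − 43%) = 1.5960%.
WACC = 0.3677 × 17.9000% + 0.6323 × 1.5960% = 7.5905%.
Change in WACC = 7.5905% − 7.6702% = -0.0797 pp.

-0.08 pp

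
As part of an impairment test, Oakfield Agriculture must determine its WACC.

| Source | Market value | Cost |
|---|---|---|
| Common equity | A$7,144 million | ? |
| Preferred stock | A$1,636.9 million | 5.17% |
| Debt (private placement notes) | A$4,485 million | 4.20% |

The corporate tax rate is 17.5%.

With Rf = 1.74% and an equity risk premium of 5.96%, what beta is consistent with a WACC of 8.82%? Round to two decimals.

Total capital V = 7144 + 1636.9 + 4485 = 13265.9.
Equity weight = 7144/13265.9 = 0.5385.
Preferred weight = 1636.9/13265.9 = 0.1234.
Private placement notes weight = 4485/13265.9 = 0.3381.
Debt contribution = 0.3381 × 4.2% × (1 − 17.5%) = 1.1715%.
Preferred contribution = 0.1234 × 5.17% = 0.6379%.
Required equity contribution = 8.82% − 1.8094% = 7.0106%  ⇒  Re = 13.0182%.
CAPM: 13.0182% = 1.74% + β × 5.96%  ⇒  β = 1.8923.

1.89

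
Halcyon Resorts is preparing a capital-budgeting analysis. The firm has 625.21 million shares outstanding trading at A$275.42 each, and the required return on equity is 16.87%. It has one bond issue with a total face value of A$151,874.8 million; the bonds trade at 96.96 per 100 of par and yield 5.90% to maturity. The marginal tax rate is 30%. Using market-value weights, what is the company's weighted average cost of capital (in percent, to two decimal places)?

11.00%

Market value of equity E = 275.42 × 625.21m = 172195.3382m. Market value of debt D = 151874.8m × 96.96/100 = 147257.80608m.
Total capital V = 172195.3382 + 147257.80608 = 319453.14428.
Equity: weight = 172195.3382/319453.14428 = 0.5390; cost = 16.87%.
Bonds outstanding: weight = 147257.80608/319453.14428 = 0.4610; after-tax cost = 5.9% × (1 − 30%) = 4.1300%.
WACC = 0.5390 × 16.8700% + 0.4610 × 4.1300% = 10.9973%.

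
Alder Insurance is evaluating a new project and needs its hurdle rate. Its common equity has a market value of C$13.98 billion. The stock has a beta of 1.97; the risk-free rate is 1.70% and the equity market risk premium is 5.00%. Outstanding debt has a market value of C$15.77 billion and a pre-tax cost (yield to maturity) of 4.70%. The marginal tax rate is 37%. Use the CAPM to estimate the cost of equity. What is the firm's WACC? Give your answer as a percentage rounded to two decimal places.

7.00%

Cost of equity via CAPM: Re = 1.7% + 1.97 × 5.0% = 11.5500%.
Total capital V = 13.98 + 15.77 = 29.75.
Equity: weight = 13.98/29.75 = 0.4699; cost = 11.55%.
Debt: weight = 15.77/29.75 = 0.5301; after-tax cost = 4.7% × (1 − 37%) = 2.9610%.
WACC = 0.4699 × 11.5500% + 0.5301 × 2.9610% = 6.9971%.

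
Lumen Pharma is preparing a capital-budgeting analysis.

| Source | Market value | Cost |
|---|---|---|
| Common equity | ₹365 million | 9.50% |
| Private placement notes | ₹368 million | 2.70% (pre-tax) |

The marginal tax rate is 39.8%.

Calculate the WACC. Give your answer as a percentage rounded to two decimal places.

5.55%

Total capital V = 365 + 368 = 733.
Equity: weight = 365/733 = 0.4980; cost = 9.5%.
Private placement notes: weight = 368/733 = 0.5020; after-tax cost = 2.7% × (1 − 39.8%) = 1.6254%.
WACC = 0.4980 × 9.5000% + 0.5020 × 1.6254% = 5.5466%.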